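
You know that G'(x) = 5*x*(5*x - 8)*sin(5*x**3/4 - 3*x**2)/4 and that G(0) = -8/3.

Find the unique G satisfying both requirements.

G(x) = -5*cos(5*x**3/4 - 3*x**2)/3 - 1

The substitution u = 5*x**3/4 - 3*x**2 works: G'(x) is exactly (dG/du)*(du/dx) for that inner function.
A general antiderivative is -5*cos(5*x**3/4 - 3*x**2)/3 + C.
The condition gives C = -8/3 - (-5/3) = -1.
So G(x) = -5*cos(5*x**3/4 - 3*x**2)/3 - 1.
Check: d/dx[-5*cos(5*x**3/4 - 3*x**2)/3 - 1] = 25*x**2*sin(5*x**3/4 - 3*x**2)/4 - 10*x*sin(5*x**3/4 - 3*x**2), which equals G'(x).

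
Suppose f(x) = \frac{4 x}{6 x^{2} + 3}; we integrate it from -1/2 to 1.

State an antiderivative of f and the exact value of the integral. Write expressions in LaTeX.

Antiderivative: F(x) = \frac{\log{\left(3 x^{2} + \frac{3}{2} \right)}}{3}; value = - \frac{\log{\left(\frac{9}{4} \right)}}{3} + \frac{\log{\left(\frac{9}{2} \right)}}{3}

f matches the chain-rule pattern g'(h)*h' with inner function h(x) = 3 x^{2} + \frac{3}{2}; substituting u = h(x) collapses the integral.
F(x) = \frac{\log{\left(3 x^{2} + \frac{3}{2} \right)}}{3} is an antiderivative of f.
Check: d/dx[\frac{\log{\left(3 x^{2} + \frac{3}{2} \right)}}{3}] = \frac{4 x}{6 x^{2} + 3} = f(x).
F(1) = \frac{\log{\left(\frac{9}{2} \right)}}{3}; F(-1/2) = \frac{\log{\left(\frac{9}{4} \right)}}{3}.
Integral = F(1) - F(-1/2) = - \frac{\log{\left(\frac{9}{4} \right)}}{3} + \frac{\log{\left(\frac{9}{2} \right)}}{3}.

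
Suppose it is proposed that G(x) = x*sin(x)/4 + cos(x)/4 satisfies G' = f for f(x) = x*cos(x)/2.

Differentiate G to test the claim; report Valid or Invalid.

d/dx[G] = x*cos(x)/4
d/dx[G] - f(x) = -x*cos(x)/4 != 0.

Invalid: d/dx[G] - f = -x*cos(x)/4, which is not 0.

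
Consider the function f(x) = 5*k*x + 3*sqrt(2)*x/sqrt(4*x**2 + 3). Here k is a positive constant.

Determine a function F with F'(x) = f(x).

Integrate term by term and add the pieces.
Check: d/dx[5*k*x**2/2 + 3*sqrt(2*x**2 + 3/2)/2] = (5*k*x*sqrt(4*x**2 + 3) + 3*sqrt(2)*x)/sqrt(4*x**2 + 3), which equals f(x).

An antiderivative is F(x) = 5*k*x**2/2 + 3*sqrt(2*x**2 + 3/2)/2.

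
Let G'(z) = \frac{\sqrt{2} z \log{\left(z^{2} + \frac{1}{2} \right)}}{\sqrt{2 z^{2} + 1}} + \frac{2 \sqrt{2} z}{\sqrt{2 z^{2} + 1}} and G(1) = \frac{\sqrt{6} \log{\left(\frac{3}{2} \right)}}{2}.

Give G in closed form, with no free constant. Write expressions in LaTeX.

G'(z) has the shape u'v + uv' for u = \sqrt{z^{2} + \frac{1}{2}} and v = \log{\left(z^{2} + \frac{1}{2} \right)} — it is the derivative of the product u*v.
A general antiderivative is \sqrt{z^{2} + \frac{1}{2}} \log{\left(z^{2} + \frac{1}{2} \right)} + C.
The condition gives C = \frac{\sqrt{6} \log{\left(\frac{3}{2} \right)}}{2} - (\frac{\sqrt{6} \log{\left(\frac{3}{2} \right)}}{2}) = 0.
So G(z) = \sqrt{z^{2} + \frac{1}{2}} \log{\left(z^{2} + \frac{1}{2} \right)}.
Check: d/dz[\sqrt{z^{2} + \frac{1}{2}} \log{\left(z^{2} + \frac{1}{2} \right)}] = \frac{\sqrt{2} z \log{\left(z^{2} + \frac{1}{2} \right)} + 2 \sqrt{2} z}{\sqrt{2 z^{2} + 1}}, which equals G'(z).

G(z) = \sqrt{z^{2} + \frac{1}{2}} \log{\left(z^{2} + \frac{1}{2} \right)}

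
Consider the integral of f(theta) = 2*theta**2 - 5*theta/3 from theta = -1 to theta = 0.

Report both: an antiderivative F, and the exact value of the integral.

Integrate term by term and add the pieces.
F(theta) = 2*theta**3/3 - 5*theta**2/6 is an antiderivative of f.
Check: d/dtheta[2*theta**3/3 - 5*theta**2/6] = 2*theta**2 - 5*theta/3 = f(theta).
F(0) = 0; F(-1) = -3/2.
Integral = F(0) - F(-1) = 3/2.

Antiderivative: F(theta) = 2*theta**3/3 - 5*theta**2/6; value = 3/2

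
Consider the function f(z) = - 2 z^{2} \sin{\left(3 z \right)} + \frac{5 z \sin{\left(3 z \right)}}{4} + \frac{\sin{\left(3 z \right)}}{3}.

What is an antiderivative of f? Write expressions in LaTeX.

An antiderivative is F(z) = \frac{2 z^{2} \cos{\left(3 z \right)}}{3} - \frac{4 z \sin{\left(3 z \right)}}{9} - \frac{5 z \cos{\left(3 z \right)}}{12} + \frac{5 \sin{\left(3 z \right)}}{36} - \frac{7 \cos{\left(3 z \right)}}{27}.

The integrand splits into summands that can be handled one at a time.
Check: d/dz[\frac{2 z^{2} \cos{\left(3 z \right)}}{3} - \frac{4 z \sin{\left(3 z \right)}}{9} - \frac{5 z \cos{\left(3 z \right)}}{12} + \frac{5 \sin{\left(3 z \right)}}{36} - \frac{7 \cos{\left(3 z \right)}}{27}] = - 2 z^{2} \sin{\left(3 z \right)} + \frac{5 z \sin{\left(3 z \right)}}{4} + \frac{\sin{\left(3 z \right)}}{3} = f(z).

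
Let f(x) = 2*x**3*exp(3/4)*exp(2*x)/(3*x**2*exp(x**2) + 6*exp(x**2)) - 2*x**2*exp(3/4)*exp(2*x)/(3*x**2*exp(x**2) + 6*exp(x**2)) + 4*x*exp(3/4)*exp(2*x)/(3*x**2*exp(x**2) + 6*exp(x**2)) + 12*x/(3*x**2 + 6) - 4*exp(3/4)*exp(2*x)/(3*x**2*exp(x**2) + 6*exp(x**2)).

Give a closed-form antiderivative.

An antiderivative is F(x) = -exp(-x**2 + 2*x + 3/4)/3 + 2*log(x**2 + 2).

The integrand splits into summands that can be handled one at a time.
Check: d/dx[-exp(-x**2 + 2*x + 3/4)/3 + 2*log(x**2 + 2)] = (2*x**3*exp(3/4)*exp(2*x)*exp(-x**2) - 2*x**2*exp(3/4)*exp(2*x)*exp(-x**2) + 4*x*exp(3/4)*exp(2*x)*exp(-x**2) + 12*x - 4*exp(3/4)*exp(2*x)*exp(-x**2))/(3*x**2 + 6), which equals f(x).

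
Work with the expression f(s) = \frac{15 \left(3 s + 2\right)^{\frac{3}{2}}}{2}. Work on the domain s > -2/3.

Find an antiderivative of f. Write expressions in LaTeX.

An antiderivative is F(s) = \left(3 s + 2\right)^{\frac{5}{2}}.

Recover f(s) by differentiating a candidate F(s); any mismatch rules it out.
Check: d/ds[\left(3 s + 2\right)^{\frac{5}{2}}] = \frac{45 s \sqrt{3 s + 2}}{2} + 15 \sqrt{3 s + 2}, which equals f(s).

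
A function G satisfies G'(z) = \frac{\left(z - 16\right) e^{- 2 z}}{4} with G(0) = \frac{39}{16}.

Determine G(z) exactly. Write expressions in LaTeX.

Recognize the product-rule pattern: G'(z) = u'v + uv' with u = \frac{31}{16} - \frac{z}{8}, v = e^{- 2 z}, so integration by parts undoes it.
A general antiderivative is \frac{\left(31 - 2 z\right) e^{- 2 z}}{16} + C.
The condition gives C = \frac{39}{16} - (\frac{31}{16}) = \frac{1}{2}.
So G(z) = - \frac{z e^{- 2 z}}{8} + \frac{1}{2} + \frac{31 e^{- 2 z}}{16}.
Check: d/dz[- \frac{z e^{- 2 z}}{8} + \frac{1}{2} + \frac{31 e^{- 2 z}}{16}] = \frac{\left(z - 16\right) e^{- 2 z}}{4} = G'(z).

G(z) = - \frac{z e^{- 2 z}}{8} + \frac{1}{2} + \frac{31 e^{- 2 z}}{16}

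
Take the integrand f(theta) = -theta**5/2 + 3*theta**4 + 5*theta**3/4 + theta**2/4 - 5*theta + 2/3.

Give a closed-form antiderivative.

Integrate term by term and add the pieces.
Check: d/dtheta[-theta**6/12 + 3*theta**5/5 + 5*theta**4/16 + theta**3/12 - 5*theta**2/2 + 2*theta/3] = -theta**5/2 + 3*theta**4 + 5*theta**3/4 + theta**2/4 - 5*theta + 2/3 = f(theta).

An antiderivative is F(theta) = -theta**6/12 + 3*theta**5/5 + 5*theta**4/16 + theta**3/12 - 5*theta**2/2 + 2*theta/3.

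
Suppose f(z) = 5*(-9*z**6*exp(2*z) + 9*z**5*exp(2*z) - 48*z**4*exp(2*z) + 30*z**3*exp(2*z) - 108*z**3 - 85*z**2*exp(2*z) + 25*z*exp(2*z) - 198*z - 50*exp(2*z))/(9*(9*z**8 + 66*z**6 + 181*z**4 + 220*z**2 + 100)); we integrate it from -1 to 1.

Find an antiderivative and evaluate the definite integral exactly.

Antiderivative: F(z) = -5*(3*z**2*exp(2*z) + 5*exp(2*z) - 18)/(18*(z**2 + 2)*(3*z**2 + 5)); value = -5*exp(2)/54 + 5*exp(-2)/54

Recognize the product-rule pattern: f = u'v + uv' with u = -5/(4*(3*z**2/2 + 3)), v = exp(2*z)/3 - 2/(z**2 + 5/3), so integration by parts undoes it.
F(z) = -5*(3*z**2*exp(2*z) + 5*exp(2*z) - 18)/(18*(z**2 + 2)*(3*z**2 + 5)) is an antiderivative of f.
Check: d/dz[-5*(3*z**2*exp(2*z) + 5*exp(2*z) - 18)/(18*(z**2 + 2)*(3*z**2 + 5))] = (-45*z**6*exp(2*z) + 45*z**5*exp(2*z) - 240*z**4*exp(2*z) + 150*z**3*exp(2*z) - 540*z**3 - 425*z**2*exp(2*z) + 125*z*exp(2*z) - 990*z - 250*exp(2*z))/(81*z**8 + 594*z**6 + 1629*z**4 + 1980*z**2 + 900), which equals f(z).
F(1) = 5/24 - 5*exp(2)/54; F(-1) = 5/24 - 5*exp(-2)/54.
Integral = F(1) - F(-1) = -5*exp(2)/54 + 5*exp(-2)/54.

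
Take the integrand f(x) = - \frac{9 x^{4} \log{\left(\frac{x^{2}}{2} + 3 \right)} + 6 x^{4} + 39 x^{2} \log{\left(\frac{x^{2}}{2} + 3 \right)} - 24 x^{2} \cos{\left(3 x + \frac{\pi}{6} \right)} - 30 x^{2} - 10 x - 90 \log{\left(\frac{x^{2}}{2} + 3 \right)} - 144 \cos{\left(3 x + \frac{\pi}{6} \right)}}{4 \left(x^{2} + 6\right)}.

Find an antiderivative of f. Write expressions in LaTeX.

An antiderivative is F(x) = \frac{\left(- 3 x^{3} + 15 x + 5\right) \log{\left(\frac{x^{2}}{2} + 3 \right)} + 8 \sin{\left(3 x + \frac{\pi}{6} \right)}}{4}.

For F(x) to be correct the identity F'(x) - f(x) = 0 must hold.
Check: d/dx[\frac{\left(- 3 x^{3} + 15 x + 5\right) \log{\left(\frac{x^{2}}{2} + 3 \right)} + 8 \sin{\left(3 x + \frac{\pi}{6} \right)}}{4}] = \frac{- 9 x^{4} \log{\left(\frac{x^{2}}{2} + 3 \right)} - 6 x^{4} - 39 x^{2} \log{\left(\frac{x^{2}}{2} + 3 \right)} + 24 x^{2} \cos{\left(3 x + \frac{\pi}{6} \right)} + 30 x^{2} + 10 x + 90 \log{\left(\frac{x^{2}}{2} + 3 \right)} + 144 \cos{\left(3 x + \frac{\pi}{6} \right)}}{4 x^{2} + 24}, which equals f(x).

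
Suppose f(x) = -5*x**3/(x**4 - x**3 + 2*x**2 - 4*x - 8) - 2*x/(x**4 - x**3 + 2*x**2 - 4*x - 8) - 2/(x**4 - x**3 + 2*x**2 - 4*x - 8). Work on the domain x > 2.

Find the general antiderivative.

F(x) = -23*log(x - 2)/12 - log(x + 1)/3 - 11*log(x**2 + 4)/8 - 3*atan(x/2)/4 + C

The denominator factors as (x - 2)*(x + 1)*(x**2 + 4); partial fractions split f into directly integrable pieces: -(11*x + 6)/(4*(x**2 + 4)) - 1/(3*(x + 1)) - 23/(12*(x - 2)).
Check: d/dx[-23*log(x - 2)/12 - log(x + 1)/3 - 11*log(x**2 + 4)/8 - 3*atan(x/2)/4] = (-5*x**3 - 2*x - 2)/(x**4 - x**3 + 2*x**2 - 4*x - 8), which equals f(x).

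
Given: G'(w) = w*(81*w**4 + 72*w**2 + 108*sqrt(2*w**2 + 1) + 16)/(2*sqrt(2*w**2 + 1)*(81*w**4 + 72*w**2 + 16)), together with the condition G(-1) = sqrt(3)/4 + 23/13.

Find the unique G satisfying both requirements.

G(w) = sqrt(2*w**2 + 1)/4 + 2 - 1/(3*w**2 + 4/3)

A candidate passes only if d/dw[G] lands on the given G'(w) exactly.
A general antiderivative is sqrt(2*w**2 + 1)/4 - 1/(2*(3*w**2/2 + 2/3)) + C.
The condition gives C = sqrt(3)/4 + 23/13 - (-3/13 + sqrt(3)/4) = 2.
So G(w) = sqrt(2*w**2 + 1)/4 + 2 - 1/(3*w**2 + 4/3).
Check: d/dw[sqrt(2*w**2 + 1)/4 + 2 - 1/(3*w**2 + 4/3)] = (81*w**5 + 72*w**3 + 108*w*sqrt(2*w**2 + 1) + 16*w)/(162*w**4*sqrt(2*w**2 + 1) + 144*w**2*sqrt(2*w**2 + 1) + 32*sqrt(2*w**2 + 1)), which equals G'(w).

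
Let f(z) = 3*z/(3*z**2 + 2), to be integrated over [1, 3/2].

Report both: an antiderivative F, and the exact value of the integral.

f matches the chain-rule pattern g'(h)*h' with inner function h(z) = 3*z**2/2 + 1; substituting u = h(z) collapses the integral.
F(z) = log(3*z**2/2 + 1)/2 is an antiderivative of f.
Check: d/dz[log(3*z**2/2 + 1)/2] = 3*z/(3*z**2 + 2) = f(z).
F(3/2) = log(35/8)/2; F(1) = log(5/2)/2.
Integral = F(3/2) - F(1) = -log(5/2)/2 + log(35/8)/2.

Antiderivative: F(z) = log(3*z**2/2 + 1)/2; value = -log(5/2)/2 + log(35/8)/2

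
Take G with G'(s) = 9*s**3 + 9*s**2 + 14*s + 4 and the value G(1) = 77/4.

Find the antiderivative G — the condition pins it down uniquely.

G'(s) matches the chain-rule pattern g'(h)*h' with inner function h(s) = -3*s**2/2 - s - 2; substituting u = h(s) collapses the integral.
A general antiderivative is (-3*s**2/2 - s - 2)**2 + C.
The condition gives C = 77/4 - (81/4) = -1.
So G(s) = (-3*s**2/2 - s - 2)**2 - 1.
Check: d/ds[(-3*s**2/2 - s - 2)**2 - 1] = 9*s**3 + 9*s**2 + 14*s + 4 = G'(s).

G(s) = (-3*s**2/2 - s - 2)**2 - 1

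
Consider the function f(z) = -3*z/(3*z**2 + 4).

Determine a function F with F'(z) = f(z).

An antiderivative is F(z) = -log(3*z**2/2 + 2)/2.

The substitution u = 3*z**2/2 + 2 works: f is exactly (dF/du)*(du/dz) for that inner function.
Check: d/dz[-log(3*z**2/2 + 2)/2] = -3*z/(3*z**2 + 4) = f(z).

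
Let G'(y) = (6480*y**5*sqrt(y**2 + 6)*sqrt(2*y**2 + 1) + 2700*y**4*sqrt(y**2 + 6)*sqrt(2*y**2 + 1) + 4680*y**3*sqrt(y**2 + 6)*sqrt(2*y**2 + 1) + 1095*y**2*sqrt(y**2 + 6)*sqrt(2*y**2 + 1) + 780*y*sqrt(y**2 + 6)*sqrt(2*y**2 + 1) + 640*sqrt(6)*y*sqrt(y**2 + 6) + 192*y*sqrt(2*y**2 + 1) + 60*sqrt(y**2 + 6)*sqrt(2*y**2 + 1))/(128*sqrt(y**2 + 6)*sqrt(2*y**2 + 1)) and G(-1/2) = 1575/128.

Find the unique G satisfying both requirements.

Differentiate the proposed G(y) back; it has to land on the given G'(y).
A general antiderivative is 3*sqrt(y**2 + 6)/2 + 5*sqrt(3*y**2 + 3/2) + 5*(3*y**2/2 + y/4 + 1/2)**3/2 + C.
The condition gives C = 1575/128 - (1575/128) = 0.
So G(y) = sqrt(2)*(1080*sqrt(2)*y**6 + 540*sqrt(2)*y**5 + 1170*sqrt(2)*y**4 + 365*sqrt(2)*y**3 + 390*sqrt(2)*y**2 + 60*sqrt(2)*y + 192*sqrt(2)*sqrt(y**2 + 6) + 640*sqrt(3)*sqrt(2*y**2 + 1) + 40*sqrt(2))/256.
Check: d/dy[sqrt(2)*(1080*sqrt(2)*y**6 + 540*sqrt(2)*y**5 + 1170*sqrt(2)*y**4 + 365*sqrt(2)*y**3 + 390*sqrt(2)*y**2 + 60*sqrt(2)*y + 192*sqrt(2)*sqrt(y**2 + 6) + 640*sqrt(3)*sqrt(2*y**2 + 1) + 40*sqrt(2))/256] = (6480*y**5*sqrt(y**2 + 6)*sqrt(2*y**2 + 1) + 2700*y**4*sqrt(y**2 + 6)*sqrt(2*y**2 + 1) + 4680*y**3*sqrt(y**2 + 6)*sqrt(2*y**2 + 1) + 1095*y**2*sqrt(y**2 + 6)*sqrt(2*y**2 + 1) + 780*y*sqrt(y**2 + 6)*sqrt(2*y**2 + 1) + 640*sqrt(6)*y*sqrt(y**2 + 6) + 192*y*sqrt(2*y**2 + 1) + 60*sqrt(y**2 + 6)*sqrt(2*y**2 + 1))/(128*sqrt(y**2 + 6)*sqrt(2*y**2 + 1)) = G'(y).

G(y) = sqrt(2)*(1080*sqrt(2)*y**6 + 540*sqrt(2)*y**5 + 1170*sqrt(2)*y**4 + 365*sqrt(2)*y**3 + 390*sqrt(2)*y**2 + 60*sqrt(2)*y + 192*sqrt(2)*sqrt(y**2 + 6) + 640*sqrt(3)*sqrt(2*y**2 + 1) + 40*sqrt(2))/256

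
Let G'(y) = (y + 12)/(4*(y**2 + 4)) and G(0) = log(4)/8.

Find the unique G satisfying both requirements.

Differentiate the proposed G(y) back; it has to land on the given G'(y).
A general antiderivative is log(y**2 + 4)/8 + 3*atan(y/2)/2 + C.
The condition gives C = log(4)/8 - (log(4)/8) = 0.
So G(y) = (log(y**2 + 4) + 12*atan(y/2))/8.
Check: d/dy[(log(y**2 + 4) + 12*atan(y/2))/8] = (y + 12)/(4*y**2 + 16), which equals G'(y).

G(y) = (log(y**2 + 4) + 12*atan(y/2))/8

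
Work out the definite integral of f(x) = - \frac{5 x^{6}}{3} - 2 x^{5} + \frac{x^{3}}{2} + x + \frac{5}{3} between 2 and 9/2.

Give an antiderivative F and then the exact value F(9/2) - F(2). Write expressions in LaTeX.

Integrate term by term and add the pieces.
F(x) = - \frac{x \left(40 x^{6} + 56 x^{5} - 21 x^{3} - 84 x - 280\right)}{168} is an antiderivative of f.
Check: d/dx[- \frac{x \left(40 x^{6} + 56 x^{5} - 21 x^{3} - 84 x - 280\right)}{168}] = - \frac{5 x^{6}}{3} - 2 x^{5} + \frac{x^{3}}{2} + x + \frac{5}{3} = f(x).
F(9/2) = - \frac{5194977}{448}; F(2) = - \frac{934}{21}.
Integral = F(9/2) - F(2) = - \frac{15525155}{1344}.

Antiderivative: F(x) = - \frac{x \left(40 x^{6} + 56 x^{5} - 21 x^{3} - 84 x - 280\right)}{168}; value = - \frac{15525155}{1344}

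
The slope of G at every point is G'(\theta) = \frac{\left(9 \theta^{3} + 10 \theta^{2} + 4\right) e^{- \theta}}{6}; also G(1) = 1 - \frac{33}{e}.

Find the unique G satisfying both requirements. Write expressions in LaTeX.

G(\theta) = \frac{\left(- 9 \theta^{3} - 37 \theta^{2} - 74 \theta + 6 e^{\theta} - 78\right) e^{- \theta}}{6}

G'(\theta) has the shape u'v + uv' for u = - \frac{3 \theta^{3}}{2} - \frac{37 \theta^{2}}{6} - \frac{37 \theta}{3} - 13 and v = e^{- \theta} — it is the derivative of the product u*v.
A general antiderivative is \frac{\left(- 9 \theta^{3} - 37 \theta^{2} - 74 \theta - 78\right) e^{- \theta}}{6} + C.
The condition gives C = 1 - \frac{33}{e} - (- \frac{33}{e}) = 1.
So G(\theta) = \frac{\left(- 9 \theta^{3} - 37 \theta^{2} - 74 \theta + 6 e^{\theta} - 78\right) e^{- \theta}}{6}.
Check: d/d\theta[\frac{\left(- 9 \theta^{3} - 37 \theta^{2} - 74 \theta + 6 e^{\theta} - 78\right) e^{- \theta}}{6}] = \frac{\left(9 \theta^{3} + 10 \theta^{2} + 4\right) e^{- \theta}}{6} = G'(\theta).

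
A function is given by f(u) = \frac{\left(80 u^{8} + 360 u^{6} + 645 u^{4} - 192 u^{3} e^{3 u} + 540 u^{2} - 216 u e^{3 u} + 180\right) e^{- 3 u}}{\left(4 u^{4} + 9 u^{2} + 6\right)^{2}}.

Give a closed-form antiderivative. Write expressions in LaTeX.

An antiderivative is F(u) = - \frac{5 e^{- 3 u}}{3} + \frac{2}{\frac{2 u^{4}}{3} + \frac{3 u^{2}}{2} + 1}.

A candidate is checked by its d/du: the result must match f(u).
Check: d/du[- \frac{5 e^{- 3 u}}{3} + \frac{2}{\frac{2 u^{4}}{3} + \frac{3 u^{2}}{2} + 1}] = \frac{80 u^{8} + 360 u^{6} + 645 u^{4} - 192 u^{3} e^{3 u} + 540 u^{2} - 216 u e^{3 u} + 180}{16 u^{8} e^{3 u} + 72 u^{6} e^{3 u} + 129 u^{4} e^{3 u} + 108 u^{2} e^{3 u} + 36 e^{3 u}}, which equals f(u).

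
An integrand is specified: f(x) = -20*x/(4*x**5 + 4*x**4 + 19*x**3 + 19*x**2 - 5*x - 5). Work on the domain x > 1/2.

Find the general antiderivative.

The denominator factors as (x + 1)*(2*x - 1)*(2*x + 1)*(x**2 + 5); partial fractions split f into directly integrable pieces: 10*(x + 5)/(63*(x**2 + 5)) - 40/(21*(2*x + 1)) - 40/(63*(2*x - 1)) + 10/(9*(x + 1)).
Check: d/dx[-20*log(x - 1/2)/63 - 20*log(x + 1/2)/21 + 10*log(x + 1)/9 + 5*log(x**2 + 5)/63 + 10*sqrt(5)*atan(sqrt(5)*x/5)/63] = -20*x/(4*x**5 + 4*x**4 + 19*x**3 + 19*x**2 - 5*x - 5) = f(x).

F(x) = -20*log(x - 1/2)/63 - 20*log(x + 1/2)/21 + 10*log(x + 1)/9 + 5*log(x**2 + 5)/63 + 10*sqrt(5)*atan(sqrt(5)*x/5)/63 + C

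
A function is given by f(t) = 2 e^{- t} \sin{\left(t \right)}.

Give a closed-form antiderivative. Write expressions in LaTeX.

Differentiate the proposed F(t) back; it has to land on f(t) exactly.
Check: d/dt[- e^{- t} \sin{\left(t \right)} - e^{- t} \cos{\left(t \right)}] = 2 e^{- t} \sin{\left(t \right)} = f(t).

An antiderivative is F(t) = - e^{- t} \sin{\left(t \right)} - e^{- t} \cos{\left(t \right)}.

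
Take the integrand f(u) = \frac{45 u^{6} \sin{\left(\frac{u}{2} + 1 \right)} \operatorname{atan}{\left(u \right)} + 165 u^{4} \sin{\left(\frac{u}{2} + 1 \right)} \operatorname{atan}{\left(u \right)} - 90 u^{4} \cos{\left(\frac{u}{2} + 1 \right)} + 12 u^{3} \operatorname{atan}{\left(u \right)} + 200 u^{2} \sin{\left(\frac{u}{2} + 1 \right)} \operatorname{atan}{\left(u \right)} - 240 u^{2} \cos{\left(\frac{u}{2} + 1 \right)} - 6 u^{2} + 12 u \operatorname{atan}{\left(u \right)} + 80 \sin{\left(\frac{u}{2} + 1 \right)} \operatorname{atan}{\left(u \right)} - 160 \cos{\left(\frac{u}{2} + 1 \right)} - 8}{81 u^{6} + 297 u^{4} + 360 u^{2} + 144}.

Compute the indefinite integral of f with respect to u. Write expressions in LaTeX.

f has the shape v'r + vr' for v = - \frac{10 \cos{\left(\frac{u}{2} + 1 \right)}}{9} - \frac{2}{9 \left(3 u^{2} + 4\right)} and r = \operatorname{atan}{\left(u \right)} — it is the derivative of the product v*r.
Check: d/du[\frac{2 \left(- \frac{5 \cos{\left(\frac{u}{2} + 1 \right)}}{3} - \frac{1}{3 \left(3 u^{2} + 4\right)}\right) \operatorname{atan}{\left(u \right)}}{3}] = \frac{45 u^{6} \sin{\left(\frac{u}{2} + 1 \right)} \operatorname{atan}{\left(u \right)} + 165 u^{4} \sin{\left(\frac{u}{2} + 1 \right)} \operatorname{atan}{\left(u \right)} - 90 u^{4} \cos{\left(\frac{u}{2} + 1 \right)} + 12 u^{3} \operatorname{atan}{\left(u \right)} + 200 u^{2} \sin{\left(\frac{u}{2} + 1 \right)} \operatorname{atan}{\left(u \right)} - 240 u^{2} \cos{\left(\frac{u}{2} + 1 \right)} - 6 u^{2} + 12 u \operatorname{atan}{\left(u \right)} + 80 \sin{\left(\frac{u}{2} + 1 \right)} \operatorname{atan}{\left(u \right)} - 160 \cos{\left(\frac{u}{2} + 1 \right)} - 8}{81 u^{6} + 297 u^{4} + 360 u^{2} + 144} = f(u).

F(u) = \frac{2 \left(- \frac{5 \cos{\left(\frac{u}{2} + 1 \right)}}{3} - \frac{1}{3 \left(3 u^{2} + 4\right)}\right) \operatorname{atan}{\left(u \right)}}{3} + C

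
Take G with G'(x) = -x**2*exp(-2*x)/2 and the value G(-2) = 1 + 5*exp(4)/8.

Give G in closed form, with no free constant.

G'(x) has the shape u'v + uv' for u = x**2/4 + x/4 + 1/8 and v = exp(-2*x) — it is the derivative of the product u*v.
A general antiderivative is (2*x**2 + 2*x + 1)*exp(-2*x)/8 + C.
The condition gives C = 1 + 5*exp(4)/8 - (5*exp(4)/8) = 1.
So G(x) = (2*x**2 + 2*x + 8*exp(2*x) + 1)*exp(-2*x)/8.
Check: d/dx[(2*x**2 + 2*x + 8*exp(2*x) + 1)*exp(-2*x)/8] = -x**2*exp(-2*x)/2 = G'(x).

G(x) = (2*x**2 + 2*x + 8*exp(2*x) + 1)*exp(-2*x)/8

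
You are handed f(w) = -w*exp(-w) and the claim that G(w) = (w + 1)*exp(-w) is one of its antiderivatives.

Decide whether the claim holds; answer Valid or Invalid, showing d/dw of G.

d/dw[G] = -w*exp(-w)
This equals f(w) exactly, so the claim holds.

Valid. The derivative of G reproduces f.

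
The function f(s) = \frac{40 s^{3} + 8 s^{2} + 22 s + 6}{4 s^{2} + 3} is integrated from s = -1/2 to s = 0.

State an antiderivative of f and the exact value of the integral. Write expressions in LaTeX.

Check any antiderivative F(s) by computing F'(s) and comparing it with f(s).
F(s) = 5 s^{2} + 2 s - \log{\left(2 s^{2} + \frac{3}{2} \right)} is an antiderivative of f.
Check: d/ds[5 s^{2} + 2 s - \log{\left(2 s^{2} + \frac{3}{2} \right)}] = \frac{40 s^{3} + 8 s^{2} + 22 s + 6}{4 s^{2} + 3} = f(s).
F(0) = - \log{\left(\frac{3}{2} \right)}; F(-1/2) = \frac{1}{4} - \log{\left(2 \right)}.
Integral = F(0) - F(-1/2) = - \log{\left(\frac{3}{2} \right)} - \frac{1}{4} + \log{\left(2 \right)}.

Antiderivative: F(s) = 5 s^{2} + 2 s - \log{\left(2 s^{2} + \frac{3}{2} \right)}; value = - \log{\left(\frac{3}{2} \right)} - \frac{1}{4} + \log{\left(2 \right)}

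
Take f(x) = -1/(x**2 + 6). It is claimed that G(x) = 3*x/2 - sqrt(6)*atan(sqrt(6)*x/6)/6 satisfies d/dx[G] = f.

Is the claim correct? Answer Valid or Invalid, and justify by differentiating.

Invalid: d/dx[G] - f = 3/2, which is not 0.

d/dx[G] = (3*x**2 + 16)/(2*x**2 + 12)
d/dx[G] - f(x) = 3/2 != 0.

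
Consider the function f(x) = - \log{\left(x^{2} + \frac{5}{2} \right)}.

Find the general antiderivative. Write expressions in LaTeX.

Since d/dx undoes antidifferentiation here, F'(x) = f(x) is required of F(x).
Check: d/dx[- x \log{\left(x^{2} + \frac{5}{2} \right)} + 2 x - \sqrt{10} \operatorname{atan}{\left(\frac{\sqrt{10} x}{5} \right)}] = - \log{\left(x^{2} + \frac{5}{2} \right)} = f(x).

F(x) = - x \log{\left(x^{2} + \frac{5}{2} \right)} + 2 x - \sqrt{10} \operatorname{atan}{\left(\frac{\sqrt{10} x}{5} \right)} + C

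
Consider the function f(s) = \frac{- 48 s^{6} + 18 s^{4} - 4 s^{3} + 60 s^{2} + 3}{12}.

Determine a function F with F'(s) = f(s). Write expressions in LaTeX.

An antiderivative is F(s) = - \frac{s \left(240 s^{6} - 126 s^{4} + 35 s^{3} - 700 s^{2} - 105\right)}{420}.

A first test for any F(s): its s-derivative must equal f(s) identically.
Check: d/ds[- \frac{s \left(240 s^{6} - 126 s^{4} + 35 s^{3} - 700 s^{2} - 105\right)}{420}] = - 4 s^{6} + \frac{3 s^{4}}{2} - \frac{s^{3}}{3} + 5 s^{2} + \frac{1}{4}, which equals f(s).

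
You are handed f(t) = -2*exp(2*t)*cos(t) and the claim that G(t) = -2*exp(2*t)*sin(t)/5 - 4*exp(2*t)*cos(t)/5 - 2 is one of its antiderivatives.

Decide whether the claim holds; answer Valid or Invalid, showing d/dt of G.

d/dt[G] = -2*exp(2*t)*cos(t)
This equals f(t) exactly, so the claim holds.

Valid. The derivative of G reproduces f.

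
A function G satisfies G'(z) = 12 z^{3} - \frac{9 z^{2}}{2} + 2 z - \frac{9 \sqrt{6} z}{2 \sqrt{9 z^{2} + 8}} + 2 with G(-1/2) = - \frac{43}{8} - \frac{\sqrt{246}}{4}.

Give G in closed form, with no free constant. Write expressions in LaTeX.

Integrate term by term and add the pieces.
A general antiderivative is 3 z^{4} - \frac{3 z^{3}}{2} + z^{2} + 2 z - 3 \sqrt{\frac{3 z^{2}}{2} + \frac{4}{3}} - 5 + C.
The condition gives C = - \frac{43}{8} - \frac{\sqrt{246}}{4} - (- \frac{43}{8} - \frac{\sqrt{246}}{4}) = 0.
So G(z) = 3 z^{4} - \frac{3 z^{3}}{2} + z^{2} + 2 z - 3 \sqrt{\frac{3 z^{2}}{2} + \frac{4}{3}} - 5.
Check: d/dz[3 z^{4} - \frac{3 z^{3}}{2} + z^{2} + 2 z - 3 \sqrt{\frac{3 z^{2}}{2} + \frac{4}{3}} - 5] = \frac{24 z^{3} \sqrt{9 z^{2} + 8} - 9 z^{2} \sqrt{9 z^{2} + 8} + 4 z \sqrt{9 z^{2} + 8} - 9 \sqrt{6} z + 4 \sqrt{9 z^{2} + 8}}{2 \sqrt{9 z^{2} + 8}}, which equals G'(z).

G(z) = 3 z^{4} - \frac{3 z^{3}}{2} + z^{2} + 2 z - 3 \sqrt{\frac{3 z^{2}}{2} + \frac{4}{3}} - 5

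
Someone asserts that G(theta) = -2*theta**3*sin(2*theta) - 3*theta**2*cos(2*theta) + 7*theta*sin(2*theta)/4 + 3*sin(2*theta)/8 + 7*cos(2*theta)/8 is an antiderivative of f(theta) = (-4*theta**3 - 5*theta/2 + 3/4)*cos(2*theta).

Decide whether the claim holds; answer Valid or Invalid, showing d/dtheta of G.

Valid. The derivative of G reproduces f.

d/dtheta[G] = -4*theta**3*cos(2*theta) - 5*theta*cos(2*theta)/2 + 3*cos(2*theta)/4
This equals f(theta) exactly, so the claim holds.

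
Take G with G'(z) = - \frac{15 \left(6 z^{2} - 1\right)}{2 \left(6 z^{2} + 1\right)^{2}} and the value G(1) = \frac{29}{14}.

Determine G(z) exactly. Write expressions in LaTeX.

G'(z) has the shape u'v + uv' for u = 5 z and v = \frac{1}{4 z^{2} + \frac{2}{3}} — it is the derivative of the product u*v.
A general antiderivative is \frac{5 z}{4 z^{2} + \frac{2}{3}} + C.
The condition gives C = \frac{29}{14} - (\frac{15}{14}) = 1.
So G(z) = \frac{5 z}{4 z^{2} + \frac{2}{3}} + 1.
Check: d/dz[\frac{5 z}{4 z^{2} + \frac{2}{3}} + 1] = \frac{15 - 90 z^{2}}{72 z^{4} + 24 z^{2} + 2}, which equals G'(z).

G(z) = \frac{5 z}{4 z^{2} + \frac{2}{3}} + 1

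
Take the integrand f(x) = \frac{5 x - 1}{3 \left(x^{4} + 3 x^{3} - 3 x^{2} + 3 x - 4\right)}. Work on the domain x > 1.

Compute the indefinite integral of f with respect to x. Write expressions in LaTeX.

F(x) = \frac{68 \log{\left(x - 1 \right)} + 42 \log{\left(x + 4 \right)} - 55 \log{\left(x^{2} + 1 \right)} + 100 \operatorname{atan}{\left(x \right)}}{510} + C

The denominator factors as 3 \left(x - 1\right) \left(x + 4\right) \left(x^{2} + 1\right); partial fractions split f into directly integrable pieces: - \frac{11 x - 10}{51 \left(x^{2} + 1\right)} + \frac{7}{85 \left(x + 4\right)} + \frac{2}{15 \left(x - 1\right)}.
Check: d/dx[\frac{68 \log{\left(x - 1 \right)} + 42 \log{\left(x + 4 \right)} - 55 \log{\left(x^{2} + 1 \right)} + 100 \operatorname{atan}{\left(x \right)}}{510}] = \frac{5 x - 1}{3 x^{4} + 9 x^{3} - 9 x^{2} + 9 x - 12}, which equals f(x).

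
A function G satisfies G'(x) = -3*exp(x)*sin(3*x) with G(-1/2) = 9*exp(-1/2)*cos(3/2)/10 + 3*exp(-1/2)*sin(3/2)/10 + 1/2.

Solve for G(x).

Since d/dx undoes antidifferentiation here, G(x) must give back the stated G'(x).
A general antiderivative is -3*exp(x)*sin(3*x)/10 + 9*exp(x)*cos(3*x)/10 + C.
The condition gives C = 9*exp(-1/2)*cos(3/2)/10 + 3*exp(-1/2)*sin(3/2)/10 + 1/2 - (9*exp(-1/2)*cos(3/2)/10 + 3*exp(-1/2)*sin(3/2)/10) = 1/2.
So G(x) = (-3*exp(x)*sin(3*x) + 9*exp(x)*cos(3*x) + 5)/10.
Check: d/dx[(-3*exp(x)*sin(3*x) + 9*exp(x)*cos(3*x) + 5)/10] = -3*exp(x)*sin(3*x) = G'(x).

G(x) = (-3*exp(x)*sin(3*x) + 9*exp(x)*cos(3*x) + 5)/10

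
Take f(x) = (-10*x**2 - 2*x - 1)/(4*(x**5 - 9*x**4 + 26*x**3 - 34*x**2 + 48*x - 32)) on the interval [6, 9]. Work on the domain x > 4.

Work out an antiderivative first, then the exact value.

Antiderivative: F(x) = 445*log(x - 4)/1944 - 13*log(x - 1)/108 - 211*log(x**2 + 2)/3888 - 25*sqrt(2)*atan(sqrt(2)*x/2)/3888 + 169/(216*x - 864); value = -13*log(8)/108 - 211*log(83)/3888 - 169/720 - 445*log(2)/1944 - 25*sqrt(2)*atan(9*sqrt(2)/2)/3888 + 25*sqrt(2)*atan(3*sqrt(2))/3888 + 211*log(38)/3888 + 679*log(5)/1944

The denominator factors as 4*(x - 4)**2*(x - 1)*(x**2 + 2); partial fractions split f into directly integrable pieces: -(211*x + 25)/(1944*(x**2 + 2)) - 13/(108*(x - 1)) + 445/(1944*(x - 4)) - 169/(216*(x - 4)**2).
F(x) = 445*log(x - 4)/1944 - 13*log(x - 1)/108 - 211*log(x**2 + 2)/3888 - 25*sqrt(2)*atan(sqrt(2)*x/2)/3888 + 169/(216*x - 864) is an antiderivative of f.
Check: d/dx[445*log(x - 4)/1944 - 13*log(x - 1)/108 - 211*log(x**2 + 2)/3888 - 25*sqrt(2)*atan(sqrt(2)*x/2)/3888 + 169/(216*x - 864)] = (-10*x**2 - 2*x - 1)/(4*x**5 - 36*x**4 + 104*x**3 - 136*x**2 + 192*x - 128), which equals f(x).
F(9) = -13*log(8)/108 - 211*log(83)/3888 - 25*sqrt(2)*atan(9*sqrt(2)/2)/3888 + 169/1080 + 445*log(5)/1944; F(6) = -211*log(38)/3888 - 13*log(5)/108 - 25*sqrt(2)*atan(3*sqrt(2))/3888 + 445*log(2)/1944 + 169/432.
Integral = F(9) - F(6) = -13*log(8)/108 - 211*log(83)/3888 - 169/720 - 445*log(2)/1944 - 25*sqrt(2)*atan(9*sqrt(2)/2)/3888 + 25*sqrt(2)*atan(3*sqrt(2))/3888 + 211*log(38)/3888 + 679*log(5)/1944.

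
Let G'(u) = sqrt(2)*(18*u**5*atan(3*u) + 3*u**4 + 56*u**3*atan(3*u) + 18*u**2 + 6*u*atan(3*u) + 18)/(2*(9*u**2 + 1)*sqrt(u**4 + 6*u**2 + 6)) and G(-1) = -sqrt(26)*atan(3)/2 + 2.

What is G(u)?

Recognize the product-rule pattern: G'(u) = v'r + vr' with v = sqrt(u**4/2 + 3*u**2 + 3), r = atan(3*u), so integration by parts undoes it.
A general antiderivative is sqrt(u**4/2 + 3*u**2 + 3)*atan(3*u) + C.
The condition gives C = -sqrt(26)*atan(3)/2 + 2 - (-sqrt(26)*atan(3)/2) = 2.
So G(u) = sqrt(2)*(sqrt(u**4 + 6*u**2 + 6)*atan(3*u) + 2*sqrt(2))/2.
Check: d/du[sqrt(2)*(sqrt(u**4 + 6*u**2 + 6)*atan(3*u) + 2*sqrt(2))/2] = (18*sqrt(2)*u**5*atan(3*u) + 3*sqrt(2)*u**4 + 56*sqrt(2)*u**3*atan(3*u) + 18*sqrt(2)*u**2 + 6*sqrt(2)*u*atan(3*u) + 18*sqrt(2))/(18*u**2*sqrt(u**4 + 6*u**2 + 6) + 2*sqrt(u**4 + 6*u**2 + 6)), which equals G'(u).

G(u) = sqrt(2)*(sqrt(u**4 + 6*u**2 + 6)*atan(3*u) + 2*sqrt(2))/2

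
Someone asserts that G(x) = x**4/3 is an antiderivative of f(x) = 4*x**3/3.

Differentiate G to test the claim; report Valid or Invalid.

d/dx[G] = 4*x**3/3
This equals f(x) exactly, so the claim holds.

Valid - the claim checks out under differentiation.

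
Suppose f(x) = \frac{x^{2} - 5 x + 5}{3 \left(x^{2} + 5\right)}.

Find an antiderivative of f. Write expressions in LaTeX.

Differentiate the proposed F(x) back; it has to land on f(x) exactly.
Check: d/dx[\frac{x}{3} - \frac{5 \log{\left(x^{2} + 5 \right)}}{6}] = \frac{x^{2} - 5 x + 5}{3 x^{2} + 15}, which equals f(x).

An antiderivative is F(x) = \frac{x}{3} - \frac{5 \log{\left(x^{2} + 5 \right)}}{6}.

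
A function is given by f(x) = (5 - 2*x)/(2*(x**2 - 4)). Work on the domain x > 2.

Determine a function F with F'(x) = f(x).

The denominator factors as 2*(x - 2)*(x + 2); partial fractions split f into directly integrable pieces: -9/(8*(x + 2)) + 1/(8*(x - 2)).
Check: d/dx[log(x - 2)/8 - 9*log(x + 2)/8] = (5 - 2*x)/(2*x**2 - 8), which equals f(x).

An antiderivative is F(x) = log(x - 2)/8 - 9*log(x + 2)/8.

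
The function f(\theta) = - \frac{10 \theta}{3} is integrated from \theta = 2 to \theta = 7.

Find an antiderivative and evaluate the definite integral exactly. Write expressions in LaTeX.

A candidate is checked by its d/d\theta: the result must match f(\theta).
F(\theta) = \frac{- 5 \theta^{2} - 3}{3} is an antiderivative of f.
Check: d/d\theta[\frac{- 5 \theta^{2} - 3}{3}] = - \frac{10 \theta}{3} = f(\theta).
F(7) = - \frac{248}{3}; F(2) = - \frac{23}{3}.
Integral = F(7) - F(2) = -75.

Antiderivative: F(\theta) = \frac{- 5 \theta^{2} - 3}{3}; value = -75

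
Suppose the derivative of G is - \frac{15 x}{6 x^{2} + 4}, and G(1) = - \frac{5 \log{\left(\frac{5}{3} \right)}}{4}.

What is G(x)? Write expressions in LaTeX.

The substitution u = x^{2} + \frac{2}{3} works: G'(x) is exactly (dG/du)*(du/dx) for that inner function.
A general antiderivative is - \frac{5 \log{\left(x^{2} + \frac{2}{3} \right)}}{4} + C.
The condition gives C = - \frac{5 \log{\left(\frac{5}{3} \right)}}{4} - (- \frac{5 \log{\left(\frac{5}{3} \right)}}{4}) = 0.
So G(x) = - \frac{5 \log{\left(x^{2} + \frac{2}{3} \right)}}{4}.
Check: d/dx[- \frac{5 \log{\left(x^{2} + \frac{2}{3} \right)}}{4}] = - \frac{15 x}{6 x^{2} + 4} = G'(x).

G(x) = - \frac{5 \log{\left(x^{2} + \frac{2}{3} \right)}}{4}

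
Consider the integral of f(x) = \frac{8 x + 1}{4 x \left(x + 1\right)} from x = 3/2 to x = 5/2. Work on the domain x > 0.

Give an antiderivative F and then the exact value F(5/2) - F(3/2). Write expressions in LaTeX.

Antiderivative: F(x) = \frac{\log{\left(x \right)} + 7 \log{\left(x + 1 \right)}}{4}; value = - \frac{3 \log{\left(\frac{5}{2} \right)}}{2} - \frac{\log{\left(\frac{3}{2} \right)}}{4} + \frac{7 \log{\left(\frac{7}{2} \right)}}{4}

The denominator factors as 4 x \left(x + 1\right); partial fractions split f into directly integrable pieces: \frac{7}{4 \left(x + 1\right)} + \frac{1}{4 x}.
F(x) = \frac{\log{\left(x \right)} + 7 \log{\left(x + 1 \right)}}{4} is an antiderivative of f.
Check: d/dx[\frac{\log{\left(x \right)} + 7 \log{\left(x + 1 \right)}}{4}] = \frac{8 x + 1}{4 x^{2} + 4 x}, which equals f(x).
F(5/2) = \frac{\log{\left(\frac{5}{2} \right)}}{4} + \frac{7 \log{\left(\frac{7}{2} \right)}}{4}; F(3/2) = \frac{\log{\left(\frac{3}{2} \right)}}{4} + \frac{7 \log{\left(\frac{5}{2} \right)}}{4}.
Integral = F(5/2) - F(3/2) = - \frac{3 \log{\left(\frac{5}{2} \right)}}{2} - \frac{\log{\left(\frac{3}{2} \right)}}{4} + \frac{7 \log{\left(\frac{7}{2} \right)}}{4}.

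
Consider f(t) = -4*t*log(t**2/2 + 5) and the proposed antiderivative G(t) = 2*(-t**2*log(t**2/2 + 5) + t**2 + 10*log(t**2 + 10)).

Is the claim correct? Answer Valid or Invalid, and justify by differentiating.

Invalid: d/dt[G] - f = 80*t/(t**2 + 10), which is not 0.

d/dt[G] = (-4*t**3*log(t**2/2 + 5) - 40*t*log(t**2/2 + 5) + 80*t)/(t**2 + 10)
d/dt[G] - f(t) = 80*t/(t**2 + 10) != 0.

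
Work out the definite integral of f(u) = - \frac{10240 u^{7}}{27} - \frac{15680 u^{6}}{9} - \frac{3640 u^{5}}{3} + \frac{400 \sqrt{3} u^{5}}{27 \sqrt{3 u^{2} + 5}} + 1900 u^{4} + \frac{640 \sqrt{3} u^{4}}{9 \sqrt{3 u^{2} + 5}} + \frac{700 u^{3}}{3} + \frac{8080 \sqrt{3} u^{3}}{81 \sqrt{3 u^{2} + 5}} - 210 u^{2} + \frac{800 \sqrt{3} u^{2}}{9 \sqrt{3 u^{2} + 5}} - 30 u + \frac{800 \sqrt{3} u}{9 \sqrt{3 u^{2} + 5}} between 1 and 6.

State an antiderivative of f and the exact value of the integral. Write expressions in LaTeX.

Recognize the product-rule pattern: f = v'r + vr' with v = - \frac{5 \left(- \frac{4 u^{2}}{3} - 4 u\right)^{2}}{3}, r = - \sqrt{u^{2} + \frac{5}{3}} + \left(4 u^{2} - \frac{3 u}{2} - \frac{3}{4}\right)^{2}, so integration by parts undoes it.
F(u) = \frac{\sqrt{3} \left(- 1280 \sqrt{3} u^{8} - 6720 \sqrt{3} u^{7} - 5460 \sqrt{3} u^{6} + 10260 \sqrt{3} u^{5} + 80 u^{4} \sqrt{3 u^{2} + 5} + 1575 \sqrt{3} u^{4} + 480 u^{3} \sqrt{3 u^{2} + 5} - 1890 \sqrt{3} u^{3} + 720 u^{2} \sqrt{3 u^{2} + 5} - 405 \sqrt{3} u^{2}\right)}{81} is an antiderivative of f.
Check: d/du[\frac{\sqrt{3} \left(- 1280 \sqrt{3} u^{8} - 6720 \sqrt{3} u^{7} - 5460 \sqrt{3} u^{6} + 10260 \sqrt{3} u^{5} + 80 u^{4} \sqrt{3 u^{2} + 5} + 1575 \sqrt{3} u^{4} + 480 u^{3} \sqrt{3 u^{2} + 5} - 1890 \sqrt{3} u^{3} + 720 u^{2} \sqrt{3 u^{2} + 5} - 405 \sqrt{3} u^{2}\right)}{81}] = \frac{- 30720 u^{7} \sqrt{3 u^{2} + 5} - 141120 u^{6} \sqrt{3 u^{2} + 5} - 98280 u^{5} \sqrt{3 u^{2} + 5} + 1200 \sqrt{3} u^{5} + 153900 u^{4} \sqrt{3 u^{2} + 5} + 5760 \sqrt{3} u^{4} + 18900 u^{3} \sqrt{3 u^{2} + 5} + 8080 \sqrt{3} u^{3} - 17010 u^{2} \sqrt{3 u^{2} + 5} + 7200 \sqrt{3} u^{2} - 2430 u \sqrt{3 u^{2} + 5} + 7200 \sqrt{3} u}{81 \sqrt{3 u^{2} + 5}}, which equals f(u).
F(6) = -155719260 + 2880 \sqrt{339}; F(1) = - \frac{3920}{27} + \frac{2560 \sqrt{6}}{81}.
Integral = F(6) - F(1) = - \frac{4204416100}{27} - \frac{2560 \sqrt{6}}{81} + 2880 \sqrt{339}.

Antiderivative: F(u) = \frac{\sqrt{3} \left(- 1280 \sqrt{3} u^{8} - 6720 \sqrt{3} u^{7} - 5460 \sqrt{3} u^{6} + 10260 \sqrt{3} u^{5} + 80 u^{4} \sqrt{3 u^{2} + 5} + 1575 \sqrt{3} u^{4} + 480 u^{3} \sqrt{3 u^{2} + 5} - 1890 \sqrt{3} u^{3} + 720 u^{2} \sqrt{3 u^{2} + 5} - 405 \sqrt{3} u^{2}\right)}{81}; value = - \frac{4204416100}{27} - \frac{2560 \sqrt{6}}{81} + 2880 \sqrt{339}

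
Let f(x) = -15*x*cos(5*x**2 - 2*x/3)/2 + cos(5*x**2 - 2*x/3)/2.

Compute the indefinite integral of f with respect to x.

f matches the chain-rule pattern g'(h)*h' with inner function h(x) = 5*x**2 - 2*x/3; substituting u = h(x) collapses the integral.
Check: d/dx[-3*sin(5*x**2 - 2*x/3)/4] = -15*x*cos(5*x**2 - 2*x/3)/2 + cos(5*x**2 - 2*x/3)/2 = f(x).

F(x) = -3*sin(5*x**2 - 2*x/3)/4 + C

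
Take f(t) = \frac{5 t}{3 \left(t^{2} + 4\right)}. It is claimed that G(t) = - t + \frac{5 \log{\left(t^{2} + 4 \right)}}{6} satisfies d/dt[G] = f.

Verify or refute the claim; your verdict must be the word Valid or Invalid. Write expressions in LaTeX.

Invalid: d/dt[G] - f = -1, which is not 0.

d/dt[G] = \frac{- 3 t^{2} + 5 t - 12}{3 t^{2} + 12}
d/dt[G] - f(t) = -1 != 0.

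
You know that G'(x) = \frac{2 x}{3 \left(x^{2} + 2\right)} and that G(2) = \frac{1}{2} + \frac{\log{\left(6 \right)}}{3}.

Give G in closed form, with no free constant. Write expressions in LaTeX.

G(x) = \frac{\log{\left(x^{2} + 2 \right)}}{3} + \frac{1}{2}

The substitution u = x^{2} + 2 works: G'(x) is exactly (dG/du)*(du/dx) for that inner function.
A general antiderivative is \frac{\log{\left(x^{2} + 2 \right)}}{3} + C.
The condition gives C = \frac{1}{2} + \frac{\log{\left(6 \right)}}{3} - (\frac{\log{\left(6 \right)}}{3}) = \frac{1}{2}.
So G(x) = \frac{\log{\left(x^{2} + 2 \right)}}{3} + \frac{1}{2}.
Check: d/dx[\frac{\log{\left(x^{2} + 2 \right)}}{3} + \frac{1}{2}] = \frac{2 x}{3 x^{2} + 6}, which equals G'(x).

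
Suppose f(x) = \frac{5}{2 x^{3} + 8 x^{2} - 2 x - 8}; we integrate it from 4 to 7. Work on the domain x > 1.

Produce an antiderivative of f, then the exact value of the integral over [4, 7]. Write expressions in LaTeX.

Factor the denominator (2 \left(x - 1\right) \left(x + 1\right) \left(x + 4\right)) and decompose: f = \frac{1}{6 \left(x + 4\right)} - \frac{5}{12 \left(x + 1\right)} + \frac{1}{4 \left(x - 1\right)}; each piece integrates to a log, atan, or power term.
F(x) = \frac{3 \log{\left(x - 1 \right)} - 5 \log{\left(x + 1 \right)} + 2 \log{\left(x + 4 \right)}}{12} is an antiderivative of f.
Check: d/dx[\frac{3 \log{\left(x - 1 \right)} - 5 \log{\left(x + 1 \right)} + 2 \log{\left(x + 4 \right)}}{12}] = \frac{5}{2 x^{3} + 8 x^{2} - 2 x - 8} = f(x).
F(7) = - \frac{5 \log{\left(8 \right)}}{12} + \frac{\log{\left(11 \right)}}{6} + \frac{\log{\left(6 \right)}}{4}; F(4) = - \frac{5 \log{\left(5 \right)}}{12} + \frac{\log{\left(3 \right)}}{4} + \frac{\log{\left(8 \right)}}{6}.
Integral = F(7) - F(4) = - \frac{7 \log{\left(8 \right)}}{12} - \frac{\log{\left(3 \right)}}{4} + \frac{\log{\left(11 \right)}}{6} + \frac{\log{\left(6 \right)}}{4} + \frac{5 \log{\left(5 \right)}}{12}.

Antiderivative: F(x) = \frac{3 \log{\left(x - 1 \right)} - 5 \log{\left(x + 1 \right)} + 2 \log{\left(x + 4 \right)}}{12}; value = - \frac{7 \log{\left(8 \right)}}{12} - \frac{\log{\left(3 \right)}}{4} + \frac{\log{\left(11 \right)}}{6} + \frac{\log{\left(6 \right)}}{4} + \frac{5 \log{\left(5 \right)}}{12}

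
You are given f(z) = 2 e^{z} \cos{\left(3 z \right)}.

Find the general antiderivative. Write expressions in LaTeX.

F(z) = \frac{3 e^{z} \sin{\left(3 z \right)}}{5} + \frac{e^{z} \cos{\left(3 z \right)}}{5} + C

An antiderivative F(z) passes only if d/dz[F] lands on f(z) exactly.
Check: d/dz[\frac{3 e^{z} \sin{\left(3 z \right)}}{5} + \frac{e^{z} \cos{\left(3 z \right)}}{5}] = 2 e^{z} \cos{\left(3 z \right)} = f(z).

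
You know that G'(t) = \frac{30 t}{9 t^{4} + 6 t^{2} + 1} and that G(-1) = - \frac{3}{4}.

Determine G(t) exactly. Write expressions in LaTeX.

G(t) = \frac{3 t^{2} - 9}{6 t^{2} + 2}

The substitution u = t^{2} + \frac{1}{3} works: G'(t) is exactly (dG/du)*(du/dt) for that inner function.
A general antiderivative is - \frac{5}{3 \left(t^{2} + \frac{1}{3}\right)} + C.
The condition gives C = - \frac{3}{4} - (- \frac{5}{4}) = \frac{1}{2}.
So G(t) = \frac{3 t^{2} - 9}{6 t^{2} + 2}.
Check: d/dt[\frac{3 t^{2} - 9}{6 t^{2} + 2}] = \frac{30 t}{9 t^{4} + 6 t^{2} + 1} = G'(t).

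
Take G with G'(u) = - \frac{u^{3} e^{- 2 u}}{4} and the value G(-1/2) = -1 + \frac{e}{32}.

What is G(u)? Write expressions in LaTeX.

G(u) = \frac{\left(4 u^{3} + 6 u^{2} + 6 u + 3\right) e^{- 2 u}}{32} - 1

G'(u) has the shape v'r + vr' for v = \frac{u^{3}}{8} + \frac{3 u^{2}}{16} + \frac{3 u}{16} + \frac{3}{32} and r = e^{- 2 u} — it is the derivative of the product v*r.
A general antiderivative is \frac{\left(4 u^{3} + 6 u^{2} + 6 u + 3\right) e^{- 2 u}}{32} + C.
The condition gives C = -1 + \frac{e}{32} - (\frac{e}{32}) = -1.
So G(u) = \frac{\left(4 u^{3} + 6 u^{2} + 6 u + 3\right) e^{- 2 u}}{32} - 1.
Check: d/du[\frac{\left(4 u^{3} + 6 u^{2} + 6 u + 3\right) e^{- 2 u}}{32} - 1] = - \frac{u^{3} e^{- 2 u}}{4} = G'(u).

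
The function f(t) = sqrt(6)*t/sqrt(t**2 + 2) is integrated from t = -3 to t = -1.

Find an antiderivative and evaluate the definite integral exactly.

Antiderivative: F(t) = sqrt(6)*sqrt(t**2 + 2); value = -sqrt(66) + 3*sqrt(2)

f matches the chain-rule pattern g'(h)*h' with inner function h(t) = 3*t**2/2 + 3; substituting u = h(t) collapses the integral.
F(t) = sqrt(6)*sqrt(t**2 + 2) is an antiderivative of f.
Check: d/dt[sqrt(6)*sqrt(t**2 + 2)] = sqrt(6)*t/sqrt(t**2 + 2) = f(t).
F(-1) = 3*sqrt(2); F(-3) = sqrt(66).
Integral = F(-1) - F(-3) = -sqrt(66) + 3*sqrt(2).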